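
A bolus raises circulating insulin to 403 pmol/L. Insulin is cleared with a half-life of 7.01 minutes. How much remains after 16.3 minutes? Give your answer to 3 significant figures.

Number of half-lives: n = 16.3/7.01 ≈ 2.3252.
Remaining = 403 × (1/2)^2.3252 = 403 × 0.19954 ≈ 80.415 pmol/L.

80.4 pmol/L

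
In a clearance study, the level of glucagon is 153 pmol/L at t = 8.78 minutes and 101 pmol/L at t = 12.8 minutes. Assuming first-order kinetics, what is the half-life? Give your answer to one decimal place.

6.7 minutes

Over Δt = 12.8 − 8.78 = 4.02 minutes, the level fell by a factor of 153/101 ≈ 1.5149.
n = log₂(1.5149) ≈ 0.59918 half-lives, so t½ = 4.02/0.59918 ≈ 6.7092 minutes.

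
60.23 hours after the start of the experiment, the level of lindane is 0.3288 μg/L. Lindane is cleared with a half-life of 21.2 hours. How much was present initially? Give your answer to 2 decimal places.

Number of half-lives elapsed: n = 60.23/21.2 ≈ 2.841.
A₀ = A × 2^n = 0.3288 × 2^2.841 = 0.3288 × 7.1654 ≈ 2.356 μg/L.

2.36 μg/L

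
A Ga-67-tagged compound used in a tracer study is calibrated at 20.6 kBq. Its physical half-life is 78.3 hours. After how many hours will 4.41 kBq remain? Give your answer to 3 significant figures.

174 hours

Fraction remaining = 4.41/20.6 ≈ 0.21408.
n = log₂(20.6/4.41) = ln(4.6712)/ln 2 ≈ 2.2238 half-lives.
t = n × t½ = 2.2238 × 78.3 ≈ 174.12 hours.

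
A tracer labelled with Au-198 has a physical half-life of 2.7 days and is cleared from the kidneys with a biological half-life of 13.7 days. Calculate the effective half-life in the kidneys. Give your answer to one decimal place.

2.3 days

1/t_eff = 1/t_phys + 1/t_biol = 1/2.7 + 1/13.7 = 0.44336 per day.
t_eff = 2.7 × 13.7 / (2.7 + 13.7) ≈ 2.2555 days.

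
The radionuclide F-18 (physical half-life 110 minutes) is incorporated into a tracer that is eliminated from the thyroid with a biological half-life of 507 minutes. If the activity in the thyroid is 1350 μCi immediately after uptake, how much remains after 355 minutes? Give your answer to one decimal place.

88.7 μCi

1/t_eff = 1/t_phys + 1/t_biol = 1/110 + 1/507 = 0.011063 per minute.
t_eff = 110 × 507 / (110 + 507) ≈ 90.389 minutes.
Remaining = 1350 × (1/2)^(355/90.389) = 1350 × (1/2)^3.9275 ≈ 88.725 μCi.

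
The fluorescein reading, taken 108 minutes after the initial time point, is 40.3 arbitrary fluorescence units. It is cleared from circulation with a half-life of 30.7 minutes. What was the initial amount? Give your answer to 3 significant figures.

Number of half-lives elapsed: n = 108/30.7 ≈ 3.5179.
A₀ = A × 2^n = 40.3 × 2^3.5179 = 40.3 × 11.455 ≈ 461.64 arbitrary fluorescence units.

462 arbitrary fluorescence units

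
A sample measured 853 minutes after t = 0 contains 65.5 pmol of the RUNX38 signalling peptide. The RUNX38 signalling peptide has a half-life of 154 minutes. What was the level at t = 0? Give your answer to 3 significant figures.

Number of half-lives elapsed: n = 853/154 ≈ 5.539.
A₀ = A × 2^n = 65.5 × 2^5.539 = 65.5 × 46.494 ≈ 3045.3 pmol.

3050 pmol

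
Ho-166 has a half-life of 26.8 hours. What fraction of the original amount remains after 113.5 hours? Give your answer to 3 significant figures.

0.0531

n = 113.5/26.8 ≈ 4.2351 half-lives.
Fraction remaining = (1/2)^4.2351 ≈ 0.053103.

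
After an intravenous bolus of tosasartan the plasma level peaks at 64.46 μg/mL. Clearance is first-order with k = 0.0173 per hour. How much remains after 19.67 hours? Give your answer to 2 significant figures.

46 μg/mL

t½ = ln 2 / k = 0.69315 / 0.0173 ≈ 40.066 hours.
Number of half-lives: n = 19.67/40.066 ≈ 0.49094.
Remaining = 64.46 × (1/2)^0.49094 = 64.46 × 0.71156 ≈ 45.867 μg/mL.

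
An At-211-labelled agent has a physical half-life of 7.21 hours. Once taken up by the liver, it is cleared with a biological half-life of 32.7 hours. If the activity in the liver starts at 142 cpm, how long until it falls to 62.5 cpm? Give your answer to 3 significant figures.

6.99 hours

1/t_eff = 1/t_phys + 1/t_biol = 1/7.21 + 1/32.7 = 0.16928 per hour.
t_eff = 7.21 × 32.7 / (7.21 + 32.7) ≈ 5.9075 hours.
n = log₂(142/62.5) ≈ 1.184; t = 1.184 × 5.9075 ≈ 6.9942 hours.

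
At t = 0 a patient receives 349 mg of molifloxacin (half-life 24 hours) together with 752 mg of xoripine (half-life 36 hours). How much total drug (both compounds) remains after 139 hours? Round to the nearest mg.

58 mg

molifloxacin: 349 × (1/2)^(139/24) = 349 × (1/2)^5.7917 ≈ 6.3003 mg.
xoripine: 752 × (1/2)^(139/36) = 752 × (1/2)^3.8611 ≈ 51.75 mg.
Total = 6.3003 + 51.75 ≈ 58.05 mg.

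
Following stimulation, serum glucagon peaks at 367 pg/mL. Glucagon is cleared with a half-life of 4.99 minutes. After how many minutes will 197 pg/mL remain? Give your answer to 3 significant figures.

Fraction remaining = 197/367 ≈ 0.53678.
n = log₂(367/197) = ln(1.8629)/ln 2 ≈ 0.89758 half-lives.
t = n × t½ = 0.89758 × 4.99 ≈ 4.4789 minutes.

4.48 minutes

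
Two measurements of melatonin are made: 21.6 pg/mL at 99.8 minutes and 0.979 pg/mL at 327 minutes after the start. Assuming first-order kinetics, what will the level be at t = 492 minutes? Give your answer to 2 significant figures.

Over Δt = 327 − 99.8 = 227.2 minutes, the level fell by a factor of 21.6/0.979 ≈ 22.063.
n = log₂(22.063) ≈ 4.4636 half-lives, so t½ = 227.2/4.4636 ≈ 50.901 minutes.
From t = 327 to t = 492: 0.979 × (1/2)^((492−327)/50.901) ≈ 0.10351 pg/mL.

0.10 pg/mL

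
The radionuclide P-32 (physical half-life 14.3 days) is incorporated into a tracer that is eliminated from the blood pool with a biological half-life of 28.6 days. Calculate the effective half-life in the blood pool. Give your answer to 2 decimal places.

9.53 days

1/t_eff = 1/t_phys + 1/t_biol = 1/14.3 + 1/28.6 = 0.1049 per day.
t_eff = 14.3 × 28.6 / (14.3 + 28.6) ≈ 9.5333 days.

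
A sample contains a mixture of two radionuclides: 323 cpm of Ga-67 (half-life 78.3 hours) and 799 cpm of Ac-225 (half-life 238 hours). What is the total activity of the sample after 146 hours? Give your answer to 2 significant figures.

610 cpm

Ga-67: 323 × (1/2)^(146/78.3) = 323 × (1/2)^1.8646 ≈ 88.694 cpm.
Ac-225: 799 × (1/2)^(146/238) = 799 × (1/2)^0.61345 ≈ 522.25 cpm.
Total = 88.694 + 522.25 ≈ 610.95 cpm.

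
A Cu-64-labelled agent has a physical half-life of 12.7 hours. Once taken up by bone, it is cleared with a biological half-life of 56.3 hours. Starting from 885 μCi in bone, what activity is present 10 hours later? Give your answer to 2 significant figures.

1/t_eff = 1/t_phys + 1/t_biol = 1/12.7 + 1/56.3 = 0.096502 per hour.
t_eff = 12.7 × 56.3 / (12.7 + 56.3) ≈ 10.362 hours.
Remaining = 885 × (1/2)^(10/10.362) = 885 × (1/2)^0.96502 ≈ 453.36 μCi.

450 μCi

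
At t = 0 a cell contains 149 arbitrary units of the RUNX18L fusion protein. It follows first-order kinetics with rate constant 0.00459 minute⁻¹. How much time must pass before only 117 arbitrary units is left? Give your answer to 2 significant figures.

t½ = ln 2 / λ = 0.69315 / 0.00459 ≈ 151.01 minutes.
Fraction remaining = 117/149 ≈ 0.78523.
n = log₂(149/117) = ln(1.2735)/ln 2 ≈ 0.3488 half-lives.
t = n × t½ = 0.3488 × 151.01 ≈ 52.674 minutes.

53 minutes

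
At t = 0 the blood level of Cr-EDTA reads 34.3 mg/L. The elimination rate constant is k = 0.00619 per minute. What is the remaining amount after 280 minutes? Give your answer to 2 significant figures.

6.1 mg/L

t½ = ln 2 / k = 0.69315 / 0.00619 ≈ 111.98 minutes.
Number of half-lives: n = 280/111.98 ≈ 2.5005.
Remaining = 34.3 × (1/2)^2.5005 = 34.3 × 0.17672 ≈ 6.0614 mg/L.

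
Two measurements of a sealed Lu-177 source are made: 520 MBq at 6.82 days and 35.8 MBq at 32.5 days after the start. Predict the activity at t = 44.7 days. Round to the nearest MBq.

10 MBq

Over Δt = 32.5 − 6.82 = 25.68 days, the level fell by a factor of 520/35.8 ≈ 14.525.
n = log₂(14.525) ≈ 3.8605 half-lives, so t½ = 25.68/3.8605 ≈ 6.652 days.
From t = 32.5 to t = 44.7: 35.8 × (1/2)^((44.7−32.5)/6.652) ≈ 10.041 MBq.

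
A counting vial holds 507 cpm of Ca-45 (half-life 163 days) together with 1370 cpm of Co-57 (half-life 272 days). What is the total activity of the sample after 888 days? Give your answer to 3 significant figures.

Ca-45: 507 × (1/2)^(888/163) = 507 × (1/2)^5.4479 ≈ 11.616 cpm.
Co-57: 1370 × (1/2)^(888/272) = 1370 × (1/2)^3.2647 ≈ 142.54 cpm.
Total = 11.616 + 142.54 ≈ 154.16 cpm.

154 cpm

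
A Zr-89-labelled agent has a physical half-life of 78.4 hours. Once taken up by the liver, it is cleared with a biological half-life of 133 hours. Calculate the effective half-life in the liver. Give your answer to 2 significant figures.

49 hours

1/t_eff = 1/t_phys + 1/t_biol = 1/78.4 + 1/133 = 0.020274 per hour.
t_eff = 78.4 × 133 / (78.4 + 133) ≈ 49.325 hours.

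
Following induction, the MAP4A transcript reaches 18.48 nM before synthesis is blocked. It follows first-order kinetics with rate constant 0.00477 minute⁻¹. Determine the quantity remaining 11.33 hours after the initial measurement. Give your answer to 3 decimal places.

t½ = ln 2 / k = 0.69315 / 0.00477 ≈ 145.31 minutes.
Convert the elapsed time: 11.33 hours = 679.8 minutes.
Number of half-lives: n = 679.8/145.31 ≈ 4.6781.
Remaining = 18.48 × (1/2)^4.6781 = 18.48 × 0.03906 ≈ 0.72184 nM.

0.722 nM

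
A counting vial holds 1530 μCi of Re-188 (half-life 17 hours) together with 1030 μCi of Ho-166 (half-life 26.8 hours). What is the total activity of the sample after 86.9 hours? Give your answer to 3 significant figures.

153 μCi

Re-188: 1530 × (1/2)^(86.9/17) = 1530 × (1/2)^5.1118 ≈ 44.248 μCi.
Ho-166: 1030 × (1/2)^(86.9/26.8) = 1030 × (1/2)^3.2425 ≈ 108.83 μCi.
Total = 44.248 + 108.83 ≈ 153.08 μCi.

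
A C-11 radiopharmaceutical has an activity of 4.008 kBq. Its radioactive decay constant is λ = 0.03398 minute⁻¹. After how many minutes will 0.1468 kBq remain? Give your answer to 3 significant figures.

97.3 minutes

t½ = ln 2 / λ = 0.69315 / 0.03398 ≈ 20.399 minutes.
Fraction remaining = 0.1468/4.008 ≈ 0.036627.
n = log₂(4.008/0.1468) = ln(27.302)/ln 2 ≈ 4.771 half-lives.
t = n × t½ = 4.771 × 20.399 ≈ 97.321 minutes.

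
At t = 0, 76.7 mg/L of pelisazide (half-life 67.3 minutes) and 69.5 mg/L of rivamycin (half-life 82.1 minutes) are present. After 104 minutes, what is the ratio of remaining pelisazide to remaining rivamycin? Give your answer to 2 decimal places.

0.91

pelisazide: 76.7 × (1/2)^(104/67.3) = 76.7 × (1/2)^1.5453 ≈ 26.279 mg/L.
rivamycin: 69.5 × (1/2)^(104/82.1) = 69.5 × (1/2)^1.2667 ≈ 28.884 mg/L.
Ratio ≈ 26.279 / 28.884 ≈ 0.90981.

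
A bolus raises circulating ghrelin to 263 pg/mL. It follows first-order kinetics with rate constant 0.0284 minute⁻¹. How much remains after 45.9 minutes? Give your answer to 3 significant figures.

t½ = ln 2 / λ = 0.69315 / 0.0284 ≈ 24.407 minutes.
Number of half-lives: n = 45.9/24.407 ≈ 1.8806.
Remaining = 263 × (1/2)^1.8806 = 263 × 0.27156 ≈ 71.421 pg/mL.

71.4 pg/mL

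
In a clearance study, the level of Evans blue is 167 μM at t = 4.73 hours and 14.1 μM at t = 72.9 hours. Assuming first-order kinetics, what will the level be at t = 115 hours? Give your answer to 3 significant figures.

3.06 μM

Over Δt = 72.9 − 4.73 = 68.17 hours, the level fell by a factor of 167/14.1 ≈ 11.844.
n = log₂(11.844) ≈ 3.5661 half-lives, so t½ = 68.17/3.5661 ≈ 19.116 hours.
From t = 72.9 to t = 115: 14.1 × (1/2)^((115−72.9)/19.116) ≈ 3.0638 μM.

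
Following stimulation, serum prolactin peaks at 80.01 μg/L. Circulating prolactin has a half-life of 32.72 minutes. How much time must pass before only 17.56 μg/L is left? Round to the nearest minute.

72 minutes

Fraction remaining = 17.56/80.01 ≈ 0.21947.
n = log₂(80.01/17.56) = ln(4.5564)/ln 2 ≈ 2.1879 half-lives.
t = n × t½ = 2.1879 × 32.72 ≈ 71.588 minutes.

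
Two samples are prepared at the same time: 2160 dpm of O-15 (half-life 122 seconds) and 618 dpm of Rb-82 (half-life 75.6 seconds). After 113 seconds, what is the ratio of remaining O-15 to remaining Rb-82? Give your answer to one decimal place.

5.2

O-15: 2160 × (1/2)^(113/122) = 2160 × (1/2)^0.92623 ≈ 1136.7 dpm.
Rb-82: 618 × (1/2)^(113/75.6) = 618 × (1/2)^1.4947 ≈ 219.3 dpm.
Ratio ≈ 1136.7 / 219.3 ≈ 5.1832.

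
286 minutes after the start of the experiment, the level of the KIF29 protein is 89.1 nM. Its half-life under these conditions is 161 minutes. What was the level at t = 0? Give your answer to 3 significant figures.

305 nM

Number of half-lives elapsed: n = 286/161 ≈ 1.7764.
A₀ = A × 2^n = 89.1 × 2^1.7764 = 89.1 × 3.4257 ≈ 305.23 nM.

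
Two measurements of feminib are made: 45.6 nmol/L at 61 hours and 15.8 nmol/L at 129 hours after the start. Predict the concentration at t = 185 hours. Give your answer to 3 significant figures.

Over Δt = 129 − 61 = 68 hours, the level fell by a factor of 45.6/15.8 ≈ 2.8861.
n = log₂(2.8861) ≈ 1.5291 half-lives, so t½ = 68/1.5291 ≈ 44.47 hours.
From t = 129 to t = 185: 15.8 × (1/2)^((185−129)/44.47) ≈ 6.6005 nmol/L.

6.60 nmol/L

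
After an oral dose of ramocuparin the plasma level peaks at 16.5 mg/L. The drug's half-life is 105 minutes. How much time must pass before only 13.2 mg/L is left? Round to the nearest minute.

34 minutes

Fraction remaining = 13.2/16.5 ≈ 0.8.
n = log₂(16.5/13.2) = ln(1.25)/ln 2 ≈ 0.32193 half-lives.
t = n × t½ = 0.32193 × 105 ≈ 33.802 minutes.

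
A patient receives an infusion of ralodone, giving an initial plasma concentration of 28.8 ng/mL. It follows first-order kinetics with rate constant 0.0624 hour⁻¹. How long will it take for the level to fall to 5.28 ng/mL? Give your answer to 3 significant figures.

t½ = ln 2 / k = 0.69315 / 0.0624 ≈ 11.108 hours.
Fraction remaining = 5.28/28.8 ≈ 0.18333.
n = log₂(28.8/5.28) = ln(5.4545)/ln 2 ≈ 2.4475 half-lives.
t = n × t½ = 2.4475 × 11.108 ≈ 27.187 hours.

27.2 hours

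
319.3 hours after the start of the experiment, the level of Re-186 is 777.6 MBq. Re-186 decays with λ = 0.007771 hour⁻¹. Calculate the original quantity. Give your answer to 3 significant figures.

9300 MBq

t½ = ln 2 / λ = 0.69315 / 0.007771 ≈ 89.197 hours.
Number of half-lives elapsed: n = 319.3/89.197 ≈ 3.5797.
A₀ = A × 2^n = 777.6 × 2^3.5797 = 777.6 × 11.957 ≈ 9297.4 MBq.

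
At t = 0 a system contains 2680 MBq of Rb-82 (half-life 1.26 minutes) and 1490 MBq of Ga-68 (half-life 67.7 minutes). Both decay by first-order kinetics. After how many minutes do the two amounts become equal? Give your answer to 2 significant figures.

Set 2680·(1/2)^(t/1.26) = 1490·(1/2)^(t/67.7).
Taking log₂: log₂(2680/1490) = t·(1/1.26 − 1/67.7).
log₂(1.7987) = 0.84692; 1/1.26 − 1/67.7 = 0.77888.
t = 0.84692 / 0.77888 ≈ 1.0874 minutes.

1.1 minutes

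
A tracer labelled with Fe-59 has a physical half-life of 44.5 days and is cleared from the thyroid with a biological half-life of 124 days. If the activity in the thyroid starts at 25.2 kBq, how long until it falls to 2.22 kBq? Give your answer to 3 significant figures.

115 days

1/t_eff = 1/t_phys + 1/t_biol = 1/44.5 + 1/124 = 0.030536 per day.
t_eff = 44.5 × 124 / (44.5 + 124) ≈ 32.748 days.
n = log₂(25.2/2.22) ≈ 3.5048; t = 3.5048 × 32.748 ≈ 114.77 days.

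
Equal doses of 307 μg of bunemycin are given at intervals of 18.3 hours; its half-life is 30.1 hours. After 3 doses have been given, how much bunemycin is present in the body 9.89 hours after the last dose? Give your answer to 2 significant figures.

The 3 doses were given 46.49, 28.19, 9.89 hours ago.
Total = 307·(1/2)^(46.49/30.1) + 307·(1/2)^(28.19/30.1) + 307·(1/2)^(9.89/30.1)
      = 105.24 + 160.4 + 244.47 ≈ 510.12 μg.

510 μg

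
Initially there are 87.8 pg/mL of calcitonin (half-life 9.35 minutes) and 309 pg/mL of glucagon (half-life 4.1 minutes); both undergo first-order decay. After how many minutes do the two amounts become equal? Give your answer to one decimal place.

Set 87.8·(1/2)^(t/9.35) = 309·(1/2)^(t/4.1).
Taking log₂: log₂(87.8/309) = t·(1/9.35 − 1/4.1).
log₂(0.28414) = -1.8153; 1/9.35 − 1/4.1 = -0.13695.
t = -1.8153 / -0.13695 ≈ 13.255 minutes.

13.3 minutes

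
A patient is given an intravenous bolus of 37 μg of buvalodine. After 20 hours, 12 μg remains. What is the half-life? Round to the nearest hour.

12 hours

A/A₀ = 12/37 ≈ 0.32432.
n = log₂(3.0833) ≈ 1.6245 half-lives elapsed in 20 hours.
t½ = 20/1.6245 ≈ 12.312 hours.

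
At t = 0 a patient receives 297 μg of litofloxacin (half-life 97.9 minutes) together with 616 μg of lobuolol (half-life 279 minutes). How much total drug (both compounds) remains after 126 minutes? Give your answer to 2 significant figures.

570 μg

litofloxacin: 297 × (1/2)^(126/97.9) = 297 × (1/2)^1.287 ≈ 121.71 μg.
lobuolol: 616 × (1/2)^(126/279) = 616 × (1/2)^0.45161 ≈ 450.43 μg.
Total = 121.71 + 450.43 ≈ 572.14 μg.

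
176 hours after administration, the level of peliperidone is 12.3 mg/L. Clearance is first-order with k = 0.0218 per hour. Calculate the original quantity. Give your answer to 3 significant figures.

t½ = ln 2 / k = 0.69315 / 0.0218 ≈ 31.796 hours.
Number of half-lives elapsed: n = 176/31.796 ≈ 5.5353.
A₀ = A × 2^n = 12.3 × 2^5.5353 = 12.3 × 46.377 ≈ 570.44 mg/L.

570 mg/L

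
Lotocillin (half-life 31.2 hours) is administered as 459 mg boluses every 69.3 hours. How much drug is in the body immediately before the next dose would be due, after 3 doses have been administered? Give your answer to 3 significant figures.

124 mg

The 3 doses were given 207.9, 138.6, 69.3 hours ago.
Total = 459·(1/2)^(207.9/31.2) + 459·(1/2)^(138.6/31.2) + 459·(1/2)^(69.3/31.2)
      = 4.528 + 21.113 + 98.442 ≈ 124.08 mg.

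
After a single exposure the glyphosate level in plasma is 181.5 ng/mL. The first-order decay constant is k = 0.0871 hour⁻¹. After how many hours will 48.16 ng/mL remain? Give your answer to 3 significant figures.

t½ = ln 2 / k = 0.69315 / 0.0871 ≈ 7.9581 hours.
Fraction remaining = 48.16/181.5 ≈ 0.26534.
n = log₂(181.5/48.16) = ln(3.7687)/ln 2 ≈ 1.9141 half-lives.
t = n × t½ = 1.9141 × 7.9581 ≈ 15.232 hours.

15.2 hours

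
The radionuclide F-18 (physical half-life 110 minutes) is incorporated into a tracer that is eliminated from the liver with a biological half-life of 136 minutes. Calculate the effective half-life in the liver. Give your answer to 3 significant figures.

60.8 minutes

1/t_eff = 1/t_phys + 1/t_biol = 1/110 + 1/136 = 0.016444 per minute.
t_eff = 110 × 136 / (110 + 136) ≈ 60.813 minutes.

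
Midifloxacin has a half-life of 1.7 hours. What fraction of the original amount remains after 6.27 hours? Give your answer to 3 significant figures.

n = 6.27/1.7 ≈ 3.6882 half-lives.
Fraction remaining = (1/2)^3.6882 ≈ 0.077577.

0.0776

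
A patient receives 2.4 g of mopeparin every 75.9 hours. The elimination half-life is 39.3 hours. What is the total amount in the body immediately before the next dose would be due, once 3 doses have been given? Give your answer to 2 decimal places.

0.84 g

The 3 doses were given 227.7, 151.8, 75.9 hours ago.
Total = 2.4·(1/2)^(227.7/39.3) + 2.4·(1/2)^(151.8/39.3) + 2.4·(1/2)^(75.9/39.3)
      = 0.043259 + 0.16499 + 0.62926 ≈ 0.83751 g.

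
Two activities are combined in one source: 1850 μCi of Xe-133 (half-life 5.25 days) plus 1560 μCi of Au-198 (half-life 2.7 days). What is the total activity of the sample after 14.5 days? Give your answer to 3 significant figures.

Xe-133: 1850 × (1/2)^(14.5/5.25) = 1850 × (1/2)^2.7619 ≈ 272.74 μCi.
Au-198: 1560 × (1/2)^(14.5/2.7) = 1560 × (1/2)^5.3704 ≈ 37.712 μCi.
Total = 272.74 + 37.712 ≈ 310.46 μCi.

310 μCi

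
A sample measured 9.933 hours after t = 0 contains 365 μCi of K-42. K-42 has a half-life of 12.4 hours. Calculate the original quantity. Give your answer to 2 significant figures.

Number of half-lives elapsed: n = 9.933/12.4 ≈ 0.80105.
A₀ = A × 2^n = 365 × 2^0.80105 = 365 × 1.7424 ≈ 635.96 μCi.

640 μCi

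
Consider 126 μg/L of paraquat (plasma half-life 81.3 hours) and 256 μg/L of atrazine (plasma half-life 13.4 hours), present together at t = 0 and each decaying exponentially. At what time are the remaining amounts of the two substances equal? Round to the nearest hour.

16 hours

Set 126·(1/2)^(t/81.3) = 256·(1/2)^(t/13.4).
Taking log₂: log₂(126/256) = t·(1/81.3 − 1/13.4).
log₂(0.49219) = -1.0227; 1/81.3 − 1/13.4 = -0.062327.
t = -1.0227 / -0.062327 ≈ 16.409 hours.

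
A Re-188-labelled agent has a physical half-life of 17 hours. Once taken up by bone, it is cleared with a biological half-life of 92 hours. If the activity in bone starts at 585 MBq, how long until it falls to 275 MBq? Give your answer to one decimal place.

1/t_eff = 1/t_phys + 1/t_biol = 1/17 + 1/92 = 0.069693 per hour.
t_eff = 17 × 92 / (17 + 92) ≈ 14.349 hours.
n = log₂(585/275) ≈ 1.089; t = 1.089 × 14.349 ≈ 15.626 hours.

15.6 hours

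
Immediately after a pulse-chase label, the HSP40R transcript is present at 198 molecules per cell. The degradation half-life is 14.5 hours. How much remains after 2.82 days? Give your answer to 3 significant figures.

7.79 molecules per cell

Convert the elapsed time: 2.82 days = 67.68 hours.
Number of half-lives: n = 67.68/14.5 ≈ 4.6676.
Remaining = 198 × (1/2)^4.6676 = 198 × 0.039347 ≈ 7.7908 molecules per cell.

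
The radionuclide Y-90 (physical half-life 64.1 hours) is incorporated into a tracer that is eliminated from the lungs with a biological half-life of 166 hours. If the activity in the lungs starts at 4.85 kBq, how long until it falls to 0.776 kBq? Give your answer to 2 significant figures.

1/t_eff = 1/t_phys + 1/t_biol = 1/64.1 + 1/166 = 0.021625 per hour.
t_eff = 64.1 × 166 / (64.1 + 166) ≈ 46.243 hours.
n = log₂(4.85/0.776) ≈ 2.6439; t = 2.6439 × 46.243 ≈ 122.26 hours.

120 hours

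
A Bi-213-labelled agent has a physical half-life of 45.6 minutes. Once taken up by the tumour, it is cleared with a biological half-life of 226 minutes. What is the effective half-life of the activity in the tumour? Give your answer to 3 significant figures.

1/t_eff = 1/t_phys + 1/t_biol = 1/45.6 + 1/226 = 0.026355 per minute.
t_eff = 45.6 × 226 / (45.6 + 226) ≈ 37.944 minutes.

37.9 minutes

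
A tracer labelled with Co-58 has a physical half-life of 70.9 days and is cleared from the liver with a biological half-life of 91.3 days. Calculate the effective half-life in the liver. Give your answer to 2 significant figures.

40 days

1/t_eff = 1/t_phys + 1/t_biol = 1/70.9 + 1/91.3 = 0.025057 per day.
t_eff = 70.9 × 91.3 / (70.9 + 91.3) ≈ 39.909 days.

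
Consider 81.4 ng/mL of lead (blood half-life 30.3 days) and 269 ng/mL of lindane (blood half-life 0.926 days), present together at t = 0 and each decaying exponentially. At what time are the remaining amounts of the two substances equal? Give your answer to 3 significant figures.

1.65 days

Set 81.4·(1/2)^(t/30.3) = 269·(1/2)^(t/0.926).
Taking log₂: log₂(81.4/269) = t·(1/30.3 − 1/0.926).
log₂(0.3026) = -1.7245; 1/30.3 − 1/0.926 = -1.0469.
t = -1.7245 / -1.0469 ≈ 1.6472 days.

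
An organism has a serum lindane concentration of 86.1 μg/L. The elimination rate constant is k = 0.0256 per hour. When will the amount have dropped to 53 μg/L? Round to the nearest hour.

19 hours

t½ = ln 2 / k = 0.69315 / 0.0256 ≈ 27.076 hours.
Fraction remaining = 53/86.1 ≈ 0.61556.
n = log₂(86.1/53) = ln(1.6245)/ln 2 ≈ 0.70002 half-lives.
t = n × t½ = 0.70002 × 27.076 ≈ 18.954 hours.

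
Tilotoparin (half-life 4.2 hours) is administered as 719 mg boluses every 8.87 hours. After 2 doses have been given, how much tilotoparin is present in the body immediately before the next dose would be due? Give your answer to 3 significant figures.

205 mg

The 2 doses were given 17.74, 8.87 hours ago.
Total = 719·(1/2)^(17.74/4.2) + 719·(1/2)^(8.87/4.2)
      = 38.48 + 166.33 ≈ 204.81 mg.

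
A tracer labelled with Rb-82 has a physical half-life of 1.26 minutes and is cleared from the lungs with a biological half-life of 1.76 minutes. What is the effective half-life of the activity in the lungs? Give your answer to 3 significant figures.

0.734 minutes

1/t_eff = 1/t_phys + 1/t_biol = 1/1.26 + 1/1.76 = 1.3618 per minute.
t_eff = 1.26 × 1.76 / (1.26 + 1.76) ≈ 0.7343 minutes.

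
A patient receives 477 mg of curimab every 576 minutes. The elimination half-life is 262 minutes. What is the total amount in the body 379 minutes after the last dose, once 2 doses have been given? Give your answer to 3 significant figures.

The 2 doses were given 955, 379 minutes ago.
Total = 477·(1/2)^(955/262) + 477·(1/2)^(379/262)
      = 38.129 + 175.01 ≈ 213.14 mg.

213 mg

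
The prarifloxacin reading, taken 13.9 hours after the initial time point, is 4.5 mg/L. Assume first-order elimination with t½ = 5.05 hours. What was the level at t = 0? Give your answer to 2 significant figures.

Number of half-lives elapsed: n = 13.9/5.05 ≈ 2.7525.
A₀ = A × 2^n = 4.5 × 2^2.7525 = 4.5 × 6.7387 ≈ 30.324 mg/L.

30 mg/L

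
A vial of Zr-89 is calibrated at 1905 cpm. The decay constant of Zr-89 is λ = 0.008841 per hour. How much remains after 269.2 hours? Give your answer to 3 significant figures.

t½ = ln 2 / λ = 0.69315 / 0.008841 ≈ 78.401 hours.
Number of half-lives: n = 269.2/78.401 ≈ 3.4336.
Remaining = 1905 × (1/2)^3.4336 = 1905 × 0.092551 ≈ 176.31 cpm.

176 cpm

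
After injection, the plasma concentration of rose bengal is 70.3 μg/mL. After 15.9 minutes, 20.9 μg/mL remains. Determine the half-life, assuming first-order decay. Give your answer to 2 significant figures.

9.1 minutes

A/A₀ = 20.9/70.3 ≈ 0.2973.
n = log₂(3.3636) ≈ 1.75 half-lives elapsed in 15.9 minutes.
t½ = 15.9/1.75 ≈ 9.0856 minutes.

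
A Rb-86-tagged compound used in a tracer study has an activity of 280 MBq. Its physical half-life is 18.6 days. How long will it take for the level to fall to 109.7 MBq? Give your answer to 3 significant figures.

Fraction remaining = 109.7/280 ≈ 0.39179.
n = log₂(280/109.7) = ln(2.5524)/ln 2 ≈ 1.3519 half-lives.
t = n × t½ = 1.3519 × 18.6 ≈ 25.145 days.

25.1 days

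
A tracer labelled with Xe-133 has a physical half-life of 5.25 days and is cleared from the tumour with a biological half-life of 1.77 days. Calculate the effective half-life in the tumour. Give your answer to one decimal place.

1/t_eff = 1/t_phys + 1/t_biol = 1/5.25 + 1/1.77 = 0.75545 per day.
t_eff = 5.25 × 1.77 / (5.25 + 1.77) ≈ 1.3237 days.

1.3 days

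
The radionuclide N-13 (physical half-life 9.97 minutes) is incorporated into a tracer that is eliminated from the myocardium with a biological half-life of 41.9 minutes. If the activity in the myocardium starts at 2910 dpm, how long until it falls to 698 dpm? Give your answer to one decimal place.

16.6 minutes

1/t_eff = 1/t_phys + 1/t_biol = 1/9.97 + 1/41.9 = 0.12417 per minute.
t_eff = 9.97 × 41.9 / (9.97 + 41.9) ≈ 8.0537 minutes.
n = log₂(2910/698) ≈ 2.0597; t = 2.0597 × 8.0537 ≈ 16.588 minutes.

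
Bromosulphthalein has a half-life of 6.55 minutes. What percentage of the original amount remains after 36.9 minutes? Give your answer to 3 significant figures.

n = 36.9/6.55 ≈ 5.6336 half-lives.
Fraction remaining = (1/2)^5.6336 ≈ 0.020143, i.e. 2.0143%.

2.01%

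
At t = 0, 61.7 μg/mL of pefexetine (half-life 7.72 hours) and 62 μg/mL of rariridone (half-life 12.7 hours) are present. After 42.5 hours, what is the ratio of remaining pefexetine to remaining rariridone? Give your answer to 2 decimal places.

pefexetine: 61.7 × (1/2)^(42.5/7.72) = 61.7 × (1/2)^5.5052 ≈ 1.3585 μg/mL.
rariridone: 62 × (1/2)^(42.5/12.7) = 62 × (1/2)^3.3465 ≈ 6.0955 μg/mL.
Ratio ≈ 1.3585 / 6.0955 ≈ 0.22287.

0.22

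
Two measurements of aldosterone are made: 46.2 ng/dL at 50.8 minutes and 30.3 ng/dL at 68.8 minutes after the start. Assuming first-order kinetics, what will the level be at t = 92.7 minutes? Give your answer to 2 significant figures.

Over Δt = 68.8 − 50.8 = 18 minutes, the level fell by a factor of 46.2/30.3 ≈ 1.5248.
n = log₂(1.5248) ≈ 0.60858 half-lives, so t½ = 18/0.60858 ≈ 29.577 minutes.
From t = 68.8 to t = 92.7: 30.3 × (1/2)^((92.7−68.8)/29.577) ≈ 17.306 ng/dL.

17 ng/dL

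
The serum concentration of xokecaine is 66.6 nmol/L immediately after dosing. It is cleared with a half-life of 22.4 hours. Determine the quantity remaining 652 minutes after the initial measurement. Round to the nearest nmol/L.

Convert the elapsed time: 652 minutes = 10.8667 hours.
Number of half-lives: n = 10.8667/22.4 ≈ 0.48512.
Remaining = 66.6 × (1/2)^0.48512 = 66.6 × 0.71444 ≈ 47.582 nmol/L.

48 nmol/L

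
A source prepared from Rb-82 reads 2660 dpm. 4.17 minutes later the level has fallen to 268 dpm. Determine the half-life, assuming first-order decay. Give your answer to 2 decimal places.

1.26 minutes

A/A₀ = 268/2660 ≈ 0.10075.
n = log₂(9.9254) ≈ 3.3111 half-lives elapsed in 4.17 minutes.
t½ = 4.17/3.3111 ≈ 1.2594 minutes.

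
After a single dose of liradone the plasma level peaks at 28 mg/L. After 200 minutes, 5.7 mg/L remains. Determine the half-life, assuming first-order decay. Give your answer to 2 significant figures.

87 minutes

A/A₀ = 5.7/28 ≈ 0.20357.
n = log₂(4.9123) ≈ 2.2964 half-lives elapsed in 200 minutes.
t½ = 200/2.2964 ≈ 87.093 minutes.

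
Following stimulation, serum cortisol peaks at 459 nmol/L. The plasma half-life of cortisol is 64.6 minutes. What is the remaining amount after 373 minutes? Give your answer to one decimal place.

8.4 nmol/L

Number of half-lives: n = 373/64.6 ≈ 5.774.
Remaining = 459 × (1/2)^5.774 = 459 × 0.018275 ≈ 8.3882 nmol/L.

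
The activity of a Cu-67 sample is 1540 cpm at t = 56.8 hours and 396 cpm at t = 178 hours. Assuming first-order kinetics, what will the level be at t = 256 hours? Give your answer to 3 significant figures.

165 cpm

Over Δt = 178 − 56.8 = 121.2 hours, the level fell by a factor of 1540/396 ≈ 3.8889.
n = log₂(3.8889) ≈ 1.9594 half-lives, so t½ = 121.2/1.9594 ≈ 61.857 hours.
From t = 178 to t = 256: 396 × (1/2)^((256−178)/61.857) ≈ 165.24 cpm.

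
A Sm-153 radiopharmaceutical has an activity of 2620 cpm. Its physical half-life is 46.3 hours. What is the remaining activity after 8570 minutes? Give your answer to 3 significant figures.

309 cpm

Convert the elapsed time: 8570 minutes = 142.833 hours.
Number of half-lives: n = 142.833/46.3 ≈ 3.085.
Remaining = 2620 × (1/2)^3.085 = 2620 × 0.11785 ≈ 308.77 cpm.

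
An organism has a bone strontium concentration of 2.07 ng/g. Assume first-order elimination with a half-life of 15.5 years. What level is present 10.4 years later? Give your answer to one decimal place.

Number of half-lives: n = 10.4/15.5 ≈ 0.67097.
Remaining = 2.07 × (1/2)^0.67097 = 2.07 × 0.62809 ≈ 1.3001 ng/g.

1.3 ng/g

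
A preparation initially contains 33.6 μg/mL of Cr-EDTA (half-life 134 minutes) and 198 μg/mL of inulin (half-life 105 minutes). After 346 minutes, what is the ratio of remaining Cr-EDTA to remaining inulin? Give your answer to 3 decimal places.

Cr-EDTA: 33.6 × (1/2)^(346/134) = 33.6 × (1/2)^2.5821 ≈ 5.6112 μg/mL.
inulin: 198 × (1/2)^(346/105) = 198 × (1/2)^3.2952 ≈ 20.17 μg/mL.
Ratio ≈ 5.6112 / 20.17 ≈ 0.2782.

0.278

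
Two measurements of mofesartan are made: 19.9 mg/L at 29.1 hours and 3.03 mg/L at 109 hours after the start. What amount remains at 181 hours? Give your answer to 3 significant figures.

0.556 mg/L

Over Δt = 109 − 29.1 = 79.9 hours, the level fell by a factor of 19.9/3.03 ≈ 6.5677.
n = log₂(6.5677) ≈ 2.7154 half-lives, so t½ = 79.9/2.7154 ≈ 29.425 hours.
From t = 109 to t = 181: 3.03 × (1/2)^((181−109)/29.425) ≈ 0.55572 mg/L.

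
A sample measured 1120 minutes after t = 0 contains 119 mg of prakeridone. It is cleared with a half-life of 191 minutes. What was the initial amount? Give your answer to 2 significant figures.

Number of half-lives elapsed: n = 1120/191 ≈ 5.8639.
A₀ = A × 2^n = 119 × 2^5.8639 = 119 × 58.237 ≈ 6930.3 mg.

6900 mg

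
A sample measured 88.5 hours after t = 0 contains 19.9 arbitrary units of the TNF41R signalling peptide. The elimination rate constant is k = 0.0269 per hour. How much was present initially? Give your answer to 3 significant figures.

t½ = ln 2 / k = 0.69315 / 0.0269 ≈ 25.768 hours.
Number of half-lives elapsed: n = 88.5/25.768 ≈ 3.4346.
A₀ = A × 2^n = 19.9 × 2^3.4346 = 19.9 × 10.812 ≈ 215.16 arbitrary units.

215 arbitrary units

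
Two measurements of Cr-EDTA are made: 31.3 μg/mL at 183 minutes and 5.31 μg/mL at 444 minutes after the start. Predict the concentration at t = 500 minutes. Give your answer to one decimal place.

3.6 μg/mL

Over Δt = 444 − 183 = 261 minutes, the level fell by a factor of 31.3/5.31 ≈ 5.8945.
n = log₂(5.8945) ≈ 2.5594 half-lives, so t½ = 261/2.5594 ≈ 101.98 minutes.
From t = 444 to t = 500: 5.31 × (1/2)^((500−444)/101.98) ≈ 3.629 μg/mL.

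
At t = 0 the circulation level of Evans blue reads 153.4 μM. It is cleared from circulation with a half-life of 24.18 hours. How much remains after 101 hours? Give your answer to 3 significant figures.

8.48 μM

Number of half-lives: n = 101/24.18 ≈ 4.177.
Remaining = 153.4 × (1/2)^4.177 = 153.4 × 0.055284 ≈ 8.4805 μM.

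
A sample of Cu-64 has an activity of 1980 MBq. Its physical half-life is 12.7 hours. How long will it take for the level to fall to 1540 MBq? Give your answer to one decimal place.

Fraction remaining = 1540/1980 ≈ 0.77778.
n = log₂(1980/1540) = ln(1.2857)/ln 2 ≈ 0.36257 half-lives.
t = n × t½ = 0.36257 × 12.7 ≈ 4.6046 hours.

4.6 hours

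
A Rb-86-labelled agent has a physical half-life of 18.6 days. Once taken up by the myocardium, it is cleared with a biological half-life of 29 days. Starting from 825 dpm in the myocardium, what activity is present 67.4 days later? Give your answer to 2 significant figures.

1/t_eff = 1/t_phys + 1/t_biol = 1/18.6 + 1/29 = 0.088246 per day.
t_eff = 18.6 × 29 / (18.6 + 29) ≈ 11.332 days.
Remaining = 825 × (1/2)^(67.4/11.332) = 825 × (1/2)^5.9478 ≈ 13.366 dpm.

13 dpm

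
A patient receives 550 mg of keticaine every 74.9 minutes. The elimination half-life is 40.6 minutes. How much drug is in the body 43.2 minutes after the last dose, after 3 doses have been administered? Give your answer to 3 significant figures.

357 mg

The 3 doses were given 193, 118.1, 43.2 minutes ago.
Total = 550·(1/2)^(193/40.6) + 550·(1/2)^(118.1/40.6) + 550·(1/2)^(43.2/40.6)
      = 20.387 + 73.233 + 263.06 ≈ 356.68 mg.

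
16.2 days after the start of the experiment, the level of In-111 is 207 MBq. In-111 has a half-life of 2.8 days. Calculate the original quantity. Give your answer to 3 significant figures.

Number of half-lives elapsed: n = 16.2/2.8 ≈ 5.7857.
A₀ = A × 2^n = 207 × 2^5.7857 = 207 × 55.166 ≈ 11419 MBq.

11400 MBq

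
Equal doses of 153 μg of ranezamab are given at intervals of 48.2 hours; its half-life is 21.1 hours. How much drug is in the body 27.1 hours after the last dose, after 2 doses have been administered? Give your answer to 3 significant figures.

The 2 doses were given 75.3, 27.1 hours ago.
Total = 153·(1/2)^(75.3/21.1) + 153·(1/2)^(27.1/21.1)
      = 12.894 + 62.815 ≈ 75.709 μg.

75.7 μg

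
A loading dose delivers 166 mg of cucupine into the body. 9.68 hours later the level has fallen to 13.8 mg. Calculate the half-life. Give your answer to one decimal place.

2.7 hours

A/A₀ = 13.8/166 ≈ 0.083133.
n = log₂(12.029) ≈ 3.5884 half-lives elapsed in 9.68 hours.
t½ = 9.68/3.5884 ≈ 2.6975 hours.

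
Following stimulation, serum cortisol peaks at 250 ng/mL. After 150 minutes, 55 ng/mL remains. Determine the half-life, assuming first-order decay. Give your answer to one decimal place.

A/A₀ = 55/250 ≈ 0.22.
n = log₂(4.5455) ≈ 2.1844 half-lives elapsed in 150 minutes.
t½ = 150/2.1844 ≈ 68.668 minutes.

68.7 minutes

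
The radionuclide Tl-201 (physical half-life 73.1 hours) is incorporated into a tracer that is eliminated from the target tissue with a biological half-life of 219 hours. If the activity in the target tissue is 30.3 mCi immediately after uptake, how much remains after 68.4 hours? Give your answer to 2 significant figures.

1/t_eff = 1/t_phys + 1/t_biol = 1/73.1 + 1/219 = 0.018246 per hour.
t_eff = 73.1 × 219 / (73.1 + 219) ≈ 54.806 hours.
Remaining = 30.3 × (1/2)^(68.4/54.806) = 30.3 × (1/2)^1.248 ≈ 12.757 mCi.

13 mCi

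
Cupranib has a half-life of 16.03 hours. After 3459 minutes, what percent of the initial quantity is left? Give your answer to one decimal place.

3459 minutes = 57.65 hours.
n = 57.65/16.03 ≈ 3.5964 half-lives.
Fraction remaining = (1/2)^3.5964 ≈ 0.082676, i.e. 8.2676%.

8.3%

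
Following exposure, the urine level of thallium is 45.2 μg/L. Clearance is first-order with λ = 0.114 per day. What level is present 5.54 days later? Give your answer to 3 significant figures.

t½ = ln 2 / λ = 0.69315 / 0.114 ≈ 6.0802 days.
Number of half-lives: n = 5.54/6.0802 ≈ 0.91115.
Remaining = 45.2 × (1/2)^0.91115 = 45.2 × 0.53176 ≈ 24.036 μg/L.

24.0 μg/L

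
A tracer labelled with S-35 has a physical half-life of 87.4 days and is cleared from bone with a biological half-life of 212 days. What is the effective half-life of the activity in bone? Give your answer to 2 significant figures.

62 days

1/t_eff = 1/t_phys + 1/t_biol = 1/87.4 + 1/212 = 0.016159 per day.
t_eff = 87.4 × 212 / (87.4 + 212) ≈ 61.886 days.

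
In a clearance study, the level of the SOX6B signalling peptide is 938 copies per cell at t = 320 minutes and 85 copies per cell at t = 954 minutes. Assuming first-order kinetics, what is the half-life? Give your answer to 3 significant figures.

Over Δt = 954 − 320 = 634 minutes, the level fell by a factor of 938/85 ≈ 11.035.
n = log₂(11.035) ≈ 3.4641 half-lives, so t½ = 634/3.4641 ≈ 183.02 minutes.

183 minutes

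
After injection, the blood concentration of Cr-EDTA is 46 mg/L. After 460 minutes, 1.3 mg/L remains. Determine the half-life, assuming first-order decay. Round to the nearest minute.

A/A₀ = 1.3/46 ≈ 0.028261.
n = log₂(35.385) ≈ 5.1451 half-lives elapsed in 460 minutes.
t½ = 460/5.1451 ≈ 89.406 minutes.

89 minutes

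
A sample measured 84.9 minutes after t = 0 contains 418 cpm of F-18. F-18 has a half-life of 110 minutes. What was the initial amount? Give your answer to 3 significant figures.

714 cpm

Number of half-lives elapsed: n = 84.9/110 ≈ 0.77182.
A₀ = A × 2^n = 418 × 2^0.77182 = 418 × 1.7074 ≈ 713.7 cpm.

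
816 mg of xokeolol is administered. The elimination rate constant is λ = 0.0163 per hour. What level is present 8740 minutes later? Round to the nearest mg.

t½ = ln 2 / λ = 0.69315 / 0.0163 ≈ 42.524 hours.
Convert the elapsed time: 8740 minutes = 145.667 hours.
Number of half-lives: n = 145.667/42.524 ≈ 3.4255.
Remaining = 816 × (1/2)^3.4255 = 816 × 0.093073 ≈ 75.948 mg.

76 mg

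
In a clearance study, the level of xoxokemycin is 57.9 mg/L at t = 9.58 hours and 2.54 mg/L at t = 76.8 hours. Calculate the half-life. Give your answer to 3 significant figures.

Over Δt = 76.8 − 9.58 = 67.22 hours, the level fell by a factor of 57.9/2.54 ≈ 22.795.
n = log₂(22.795) ≈ 4.5107 half-lives, so t½ = 67.22/4.5107 ≈ 14.902 hours.

14.9 hours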